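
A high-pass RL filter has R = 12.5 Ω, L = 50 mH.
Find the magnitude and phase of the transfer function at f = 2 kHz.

Step 1 — Angular frequency: ω = 2π·2000 = 1.257e+04 rad/s.
Step 2 — Transfer function: H(jω) = jωL/(R + jωL).
Step 3 — Numerator jωL = j·628.3; denominator R + jωL = 12.5 + j628.3.
Step 4 — H = 0.9996 + j0.01989.
Step 5 — Magnitude: |H| = 0.9998 (-0.0 dB); phase: φ = 1.1°.

|H| = 0.9998 (-0.0 dB), φ = 1.1°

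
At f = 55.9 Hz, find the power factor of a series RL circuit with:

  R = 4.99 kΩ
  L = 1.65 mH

Step 1 — Angular frequency: ω = 2π·f = 2π·55.9 = 351.2 rad/s.
Step 2 — Component impedances:
  R: Z = R = 4990 Ω
  L: Z = jωL = j·351.2·0.00165 = 0 + j0.5795 Ω
Step 3 — Series combination: Z_total = R + L = 4990 + j0.5795 Ω = 4990∠0.0° Ω.
Step 4 — Power factor: PF = cos(φ) = Re(Z)/|Z| = 4990/4990 = 1.
Step 5 — Type: Im(Z) = 0.5795 ⇒ lagging (phase φ = 0.0°).

PF = 1 (lagging, φ = 0.0°)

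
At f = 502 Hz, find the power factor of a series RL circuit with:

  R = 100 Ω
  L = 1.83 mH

Step 1 — Angular frequency: ω = 2π·f = 2π·502 = 3154 rad/s.
Step 2 — Component impedances:
  R: Z = R = 100 Ω
  L: Z = jωL = j·3154·0.00183 = 0 + j5.772 Ω
Step 3 — Series combination: Z_total = R + L = 100 + j5.772 Ω = 100.2∠3.3° Ω.
Step 4 — Power factor: PF = cos(φ) = Re(Z)/|Z| = 100/100.17 = 0.9983.
Step 5 — Type: Im(Z) = 5.772 ⇒ lagging (phase φ = 3.3°).

PF = 0.9983 (lagging, φ = 3.3°)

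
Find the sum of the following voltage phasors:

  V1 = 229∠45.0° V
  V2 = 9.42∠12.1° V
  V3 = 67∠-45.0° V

Step 1 — Convert each phasor to rectangular form:
  V1 = 229·(cos(45.0°) + j·sin(45.0°)) = 161.9 + j161.9 V
  V2 = 9.42·(cos(12.1°) + j·sin(12.1°)) = 9.211 + j1.975 V
  V3 = 67·(cos(-45.0°) + j·sin(-45.0°)) = 47.38 - j47.38 V
Step 2 — Sum components: V_total = 218.5 + j116.5 V.
Step 3 — Convert to polar: |V_total| = 247.6 V, ∠V_total = 28.1°.

V_total = 247.6∠28.1° V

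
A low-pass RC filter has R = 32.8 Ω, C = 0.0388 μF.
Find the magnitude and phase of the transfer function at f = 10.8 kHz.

Step 1 — Angular frequency: ω = 2π·1.08e+04 = 6.786e+04 rad/s.
Step 2 — Transfer function: H(jω) = 1/(1 + jωRC).
Step 3 — Denominator: 1 + jωRC = 1 + j·6.786e+04·32.8·3.88e-08 = 1 + j0.08636.
Step 4 — H = 0.9926 - j0.08572.
Step 5 — Magnitude: |H| = 0.9963 (-0.0 dB); phase: φ = -4.9°.

|H| = 0.9963 (-0.0 dB), φ = -4.9°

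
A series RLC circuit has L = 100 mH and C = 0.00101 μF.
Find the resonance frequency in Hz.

Step 1 — Resonance condition Im(Z)=0 gives ω₀ = 1/√(LC).
Step 2 — ω₀ = 1/√(0.1·1.01e-09) = 9.95e+04 rad/s.
Step 3 — f₀ = ω₀/(2π) = 1.584e+04 Hz.

f₀ = 1.584e+04 Hz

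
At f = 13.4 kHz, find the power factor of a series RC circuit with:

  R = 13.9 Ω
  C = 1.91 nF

Step 1 — Angular frequency: ω = 2π·f = 2π·1.34e+04 = 8.419e+04 rad/s.
Step 2 — Component impedances:
  R: Z = R = 13.9 Ω
  C: Z = 1/(jωC) = -j/(ω·C) = 0 - j6218 Ω
Step 3 — Series combination: Z_total = R + C = 13.9 - j6218 Ω = 6218∠-89.9° Ω.
Step 4 — Power factor: PF = cos(φ) = Re(Z)/|Z| = 13.9/6218 = 0.002235.
Step 5 — Type: Im(Z) = -6218 ⇒ leading (phase φ = -89.9°).

PF = 0.002235 (leading, φ = -89.9°)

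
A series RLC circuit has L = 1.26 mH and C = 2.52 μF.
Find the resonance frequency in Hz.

Step 1 — Resonance condition Im(Z)=0 gives ω₀ = 1/√(LC).
Step 2 — ω₀ = 1/√(0.00126·2.52e-06) = 1.775e+04 rad/s.
Step 3 — f₀ = ω₀/(2π) = 2824 Hz.

f₀ = 2824 Hz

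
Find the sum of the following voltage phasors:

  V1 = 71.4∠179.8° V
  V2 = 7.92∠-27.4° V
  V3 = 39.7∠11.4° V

Step 1 — Convert each phasor to rectangular form:
  V1 = 71.4·(cos(179.8°) + j·sin(179.8°)) = -71.4 + j0.2492 V
  V2 = 7.92·(cos(-27.4°) + j·sin(-27.4°)) = 7.031 - j3.645 V
  V3 = 39.7·(cos(11.4°) + j·sin(11.4°)) = 38.92 + j7.847 V
Step 2 — Sum components: V_total = -25.45 + j4.451 V.
Step 3 — Convert to polar: |V_total| = 25.84 V, ∠V_total = 170.1°.

V_total = 25.84∠170.1° V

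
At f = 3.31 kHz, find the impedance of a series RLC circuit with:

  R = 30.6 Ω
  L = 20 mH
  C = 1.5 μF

Step 1 — Angular frequency: ω = 2π·f = 2π·3310 = 2.08e+04 rad/s.
Step 2 — Component impedances:
  R: Z = R = 30.6 Ω
  L: Z = jωL = j·2.08e+04·0.02 = 0 + j415.9 Ω
  C: Z = 1/(jωC) = -j/(ω·C) = 0 - j32.06 Ω
Step 3 — Series combination: Z_total = R + L + C = 30.6 + j383.9 Ω = 385.1∠85.4° Ω.

Z = 30.6 + j383.9 Ω = 385.1∠85.4° Ω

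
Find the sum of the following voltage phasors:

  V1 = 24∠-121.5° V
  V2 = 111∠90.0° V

Step 1 — Convert each phasor to rectangular form:
  V1 = 24·(cos(-121.5°) + j·sin(-121.5°)) = -12.54 - j20.46 V
  V2 = 111·(cos(90.0°) + j·sin(90.0°)) = 0 + j111 V
Step 2 — Sum components: V_total = -12.54 + j90.54 V.
Step 3 — Convert to polar: |V_total| = 91.4 V, ∠V_total = 97.9°.

V_total = 91.4∠97.9° V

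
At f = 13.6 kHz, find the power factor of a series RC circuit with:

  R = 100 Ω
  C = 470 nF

Step 1 — Angular frequency: ω = 2π·f = 2π·1.36e+04 = 8.545e+04 rad/s.
Step 2 — Component impedances:
  R: Z = R = 100 Ω
  C: Z = 1/(jωC) = -j/(ω·C) = 0 - j24.9 Ω
Step 3 — Series combination: Z_total = R + C = 100 - j24.9 Ω = 103.1∠-14.0° Ω.
Step 4 — Power factor: PF = cos(φ) = Re(Z)/|Z| = 100/103.05 = 0.9704.
Step 5 — Type: Im(Z) = -24.9 ⇒ leading (phase φ = -14.0°).

PF = 0.9704 (leading, φ = -14.0°)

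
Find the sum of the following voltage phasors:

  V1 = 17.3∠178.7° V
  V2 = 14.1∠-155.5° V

Step 1 — Convert each phasor to rectangular form:
  V1 = 17.3·(cos(178.7°) + j·sin(178.7°)) = -17.3 + j0.3925 V
  V2 = 14.1·(cos(-155.5°) + j·sin(-155.5°)) = -12.83 - j5.847 V
Step 2 — Sum components: V_total = -30.13 - j5.455 V.
Step 3 — Convert to polar: |V_total| = 30.62 V, ∠V_total = -169.7°.

V_total = 30.62∠-169.7° V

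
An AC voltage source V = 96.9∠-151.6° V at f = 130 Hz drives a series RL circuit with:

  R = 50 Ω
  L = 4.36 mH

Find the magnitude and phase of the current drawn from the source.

Step 1 — Angular frequency: ω = 2π·f = 2π·130 = 816.8 rad/s.
Step 2 — Component impedances:
  R: Z = R = 50 Ω
  L: Z = jωL = j·816.8·0.00436 = 0 + j3.561 Ω
Step 3 — Series combination: Z_total = R + L = 50 + j3.561 Ω = 50.13∠4.1° Ω.
Step 4 — Source phasor: V = 96.9∠-151.6° V = -85.24 - j46.09 V.
Step 5 — Ohm's law: I = V / Z_total = (-85.24 - j46.09) / (50 + j3.561) = -1.761 - j0.7963 A.
Step 6 — Convert to polar: |I| = 1.933 A, ∠I = -155.7°.

I = 1.933∠-155.7° A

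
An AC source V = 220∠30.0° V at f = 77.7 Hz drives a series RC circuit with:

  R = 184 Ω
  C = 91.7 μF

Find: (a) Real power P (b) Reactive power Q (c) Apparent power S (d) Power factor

Step 1 — Angular frequency: ω = 2π·f = 2π·77.7 = 488.2 rad/s.
Step 2 — Component impedances:
  R: Z = R = 184 Ω
  C: Z = 1/(jωC) = -j/(ω·C) = 0 - j22.34 Ω
Step 3 — Series combination: Z_total = R + C = 184 - j22.34 Ω = 185.4∠-6.9° Ω.
Step 4 — Source phasor: V = 220∠30.0° V = 190.5 + j110 V.
Step 5 — Current: I = V / Z = 0.9489 + j0.713 A = 1.187∠36.9° A.
Step 6 — Complex power: S = V·I* = 259.2 - j31.47 VA.
Step 7 — Real power: P = Re(S) = 259.2 W.
Step 8 — Reactive power: Q = Im(S) = -31.47 VAR.
Step 9 — Apparent power: |S| = 261.1 VA.
Step 10 — Power factor: PF = P/|S| = 0.9927 (leading).

(a) P = 259.2 W  (b) Q = -31.47 VAR  (c) S = 261.1 VA  (d) PF = 0.9927 (leading)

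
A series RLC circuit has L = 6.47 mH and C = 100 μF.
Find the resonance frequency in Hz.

Step 1 — Resonance condition Im(Z)=0 gives ω₀ = 1/√(LC).
Step 2 — ω₀ = 1/√(0.00647·0.0001) = 1243 rad/s.
Step 3 — f₀ = ω₀/(2π) = 197.9 Hz.

f₀ = 197.9 Hz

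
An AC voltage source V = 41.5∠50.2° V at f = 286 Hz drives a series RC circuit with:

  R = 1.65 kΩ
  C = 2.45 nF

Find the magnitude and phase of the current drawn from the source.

Step 1 — Angular frequency: ω = 2π·f = 2π·286 = 1797 rad/s.
Step 2 — Component impedances:
  R: Z = R = 1650 Ω
  C: Z = 1/(jωC) = -j/(ω·C) = 0 - j2.271e+05 Ω
Step 3 — Series combination: Z_total = R + C = 1650 - j2.271e+05 Ω = 2.271e+05∠-89.6° Ω.
Step 4 — Source phasor: V = 41.5∠50.2° V = 26.56 + j31.88 V.
Step 5 — Ohm's law: I = V / Z_total = (26.56 + j31.88) / (1650 - j2.271e+05) = -0.0001395 + j0.000118 A.
Step 6 — Convert to polar: |I| = 0.0001827 A, ∠I = 139.8°.

I = 0.0001827∠139.8° A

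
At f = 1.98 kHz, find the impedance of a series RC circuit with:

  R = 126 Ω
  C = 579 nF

Step 1 — Angular frequency: ω = 2π·f = 2π·1980 = 1.244e+04 rad/s.
Step 2 — Component impedances:
  R: Z = R = 126 Ω
  C: Z = 1/(jωC) = -j/(ω·C) = 0 - j138.8 Ω
Step 3 — Series combination: Z_total = R + C = 126 - j138.8 Ω = 187.5∠-47.8° Ω.

Z = 126 - j138.8 Ω = 187.5∠-47.8° Ω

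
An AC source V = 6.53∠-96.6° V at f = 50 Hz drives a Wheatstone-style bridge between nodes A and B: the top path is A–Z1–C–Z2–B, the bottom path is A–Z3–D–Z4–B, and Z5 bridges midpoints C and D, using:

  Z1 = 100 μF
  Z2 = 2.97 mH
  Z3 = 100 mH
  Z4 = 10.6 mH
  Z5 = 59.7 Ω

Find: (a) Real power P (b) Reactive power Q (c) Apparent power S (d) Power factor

Step 1 — Angular frequency: ω = 2π·f = 2π·50 = 314.2 rad/s.
Step 2 — Component impedances:
  Z1: Z = 1/(jωC) = -j/(ω·C) = 0 - j31.83 Ω
  Z2: Z = jωL = j·314.2·0.00297 = 0 + j0.9331 Ω
  Z3: Z = jωL = j·314.2·0.1 = 0 + j31.42 Ω
  Z4: Z = jωL = j·314.2·0.0106 = 0 + j3.33 Ω
  Z5: Z = R = 59.7 Ω
Step 3 — Bridge requires nodal analysis (the Z5 bridge couples midpoints C and D, so the two paths cannot be reduced to a simple series/parallel combination). Setting node B to ground and injecting 1 A at node A, the 3-node admittance system at A, C, D solves to V_A = Z_AB = 20.71 - j278.8 Ω = 279.6∠-85.8° Ω.
Step 4 — Source phasor: V = 6.53∠-96.6° V = -0.7505 - j6.487 V.
Step 5 — Current: I = V / Z = 0.02294 - j0.004395 A = 0.02335∠-10.8° A.
Step 6 — Complex power: S = V·I* = 0.0113 - j0.1521 VA.
Step 7 — Real power: P = Re(S) = 0.0113 W.
Step 8 — Reactive power: Q = Im(S) = -0.1521 VAR.
Step 9 — Apparent power: |S| = 0.1525 VA.
Step 10 — Power factor: PF = P/|S| = 0.07407 (leading).

(a) P = 0.0113 W  (b) Q = -0.1521 VAR  (c) S = 0.1525 VA  (d) PF = 0.07407 (leading)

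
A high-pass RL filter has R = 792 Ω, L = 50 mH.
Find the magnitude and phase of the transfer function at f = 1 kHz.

Step 1 — Angular frequency: ω = 2π·1000 = 6283 rad/s.
Step 2 — Transfer function: H(jω) = jωL/(R + jωL).
Step 3 — Numerator jωL = j·314.2; denominator R + jωL = 792 + j314.2.
Step 4 — H = 0.136 + j0.3427.
Step 5 — Magnitude: |H| = 0.3687 (-8.7 dB); phase: φ = 68.4°.

|H| = 0.3687 (-8.7 dB), φ = 68.4°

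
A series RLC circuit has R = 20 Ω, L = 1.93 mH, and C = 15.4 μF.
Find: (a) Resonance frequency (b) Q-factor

Step 1 — Resonance condition Im(Z)=0 gives ω₀ = 1/√(LC).
Step 2 — ω₀ = 1/√(0.00193·1.54e-05) = 5800 rad/s.
Step 3 — f₀ = ω₀/(2π) = 923.2 Hz.
Step 4 — Series Q: Q = ω₀L/R = 5800·0.00193/20 = 0.5597.

(a) f₀ = 923.2 Hz  (b) Q = 0.5597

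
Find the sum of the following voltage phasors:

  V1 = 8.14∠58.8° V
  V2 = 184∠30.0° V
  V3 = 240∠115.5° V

Step 1 — Convert each phasor to rectangular form:
  V1 = 8.14·(cos(58.8°) + j·sin(58.8°)) = 4.217 + j6.963 V
  V2 = 184·(cos(30.0°) + j·sin(30.0°)) = 159.3 + j92 V
  V3 = 240·(cos(115.5°) + j·sin(115.5°)) = -103.3 + j216.6 V
Step 2 — Sum components: V_total = 60.24 + j315.6 V.
Step 3 — Convert to polar: |V_total| = 321.3 V, ∠V_total = 79.2°.

V_total = 321.3∠79.2° V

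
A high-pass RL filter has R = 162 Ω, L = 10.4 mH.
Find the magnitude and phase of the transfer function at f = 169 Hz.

Step 1 — Angular frequency: ω = 2π·169 = 1062 rad/s.
Step 2 — Transfer function: H(jω) = jωL/(R + jωL).
Step 3 — Numerator jωL = j·11.04; denominator R + jωL = 162 + j11.04.
Step 4 — H = 0.004625 + j0.06785.
Step 5 — Magnitude: |H| = 0.06801 (-23.3 dB); phase: φ = 86.1°.

|H| = 0.06801 (-23.3 dB), φ = 86.1°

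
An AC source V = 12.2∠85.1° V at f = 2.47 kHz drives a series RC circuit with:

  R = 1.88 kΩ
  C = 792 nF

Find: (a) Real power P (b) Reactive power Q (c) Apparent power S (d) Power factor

Step 1 — Angular frequency: ω = 2π·f = 2π·2470 = 1.552e+04 rad/s.
Step 2 — Component impedances:
  R: Z = R = 1880 Ω
  C: Z = 1/(jωC) = -j/(ω·C) = 0 - j81.36 Ω
Step 3 — Series combination: Z_total = R + C = 1880 - j81.36 Ω = 1882∠-2.5° Ω.
Step 4 — Source phasor: V = 12.2∠85.1° V = 1.042 + j12.16 V.
Step 5 — Current: I = V / Z = 0.000274 + j0.006478 A = 0.006483∠87.6° A.
Step 6 — Complex power: S = V·I* = 0.07902 - j0.00342 VA.
Step 7 — Real power: P = Re(S) = 0.07902 W.
Step 8 — Reactive power: Q = Im(S) = -0.00342 VAR.
Step 9 — Apparent power: |S| = 0.0791 VA.
Step 10 — Power factor: PF = P/|S| = 0.9991 (leading).

(a) P = 0.07902 W  (b) Q = -0.00342 VAR  (c) S = 0.0791 VA  (d) PF = 0.9991 (leading)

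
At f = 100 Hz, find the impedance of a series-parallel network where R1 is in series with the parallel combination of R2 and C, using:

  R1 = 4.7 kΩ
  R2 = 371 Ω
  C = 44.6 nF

Step 1 — Angular frequency: ω = 2π·f = 2π·100 = 628.3 rad/s.
Step 2 — Component impedances:
  R1: Z = R = 4700 Ω
  R2: Z = R = 371 Ω
  C: Z = 1/(jωC) = -j/(ω·C) = 0 - j3.568e+04 Ω
Step 3 — Parallel branch: R2 || C = 1/(1/R2 + 1/C) = 371 - j3.857 Ω.
Step 4 — Series with R1: Z_total = R1 + (R2 || C) = 5071 - j3.857 Ω = 5071∠-0.0° Ω.

Z = 5071 - j3.857 Ω = 5071∠-0.0° Ω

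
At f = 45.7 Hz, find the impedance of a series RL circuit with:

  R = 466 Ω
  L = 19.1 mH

Step 1 — Angular frequency: ω = 2π·f = 2π·45.7 = 287.1 rad/s.
Step 2 — Component impedances:
  R: Z = R = 466 Ω
  L: Z = jωL = j·287.1·0.0191 = 0 + j5.484 Ω
Step 3 — Series combination: Z_total = R + L = 466 + j5.484 Ω = 466∠0.7° Ω.

Z = 466 + j5.484 Ω = 466∠0.7° Ω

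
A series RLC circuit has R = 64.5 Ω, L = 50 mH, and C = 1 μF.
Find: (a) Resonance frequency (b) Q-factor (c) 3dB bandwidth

Step 1 — Resonance condition Im(Z)=0 gives ω₀ = 1/√(LC).
Step 2 — ω₀ = 1/√(0.05·1e-06) = 4472 rad/s.
Step 3 — f₀ = ω₀/(2π) = 711.8 Hz.
Step 4 — Series Q: Q = ω₀L/R = 4472·0.05/64.5 = 3.467.
Step 5 — 3dB bandwidth: Δω = ω₀/Q = 1290 rad/s; BW = Δω/(2π) = 205.3 Hz.

(a) f₀ = 711.8 Hz  (b) Q = 3.467  (c) BW = 205.3 Hz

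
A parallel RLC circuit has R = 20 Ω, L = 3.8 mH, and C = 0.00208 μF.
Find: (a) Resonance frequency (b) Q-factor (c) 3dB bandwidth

Step 1 — Resonance: ω₀ = 1/√(LC) = 1/√(0.0038·2.08e-09) = 3.557e+05 rad/s.
Step 2 — f₀ = ω₀/(2π) = 5.661e+04 Hz.
Step 3 — Parallel Q: Q = R/(ω₀L) = 20/(3.557e+05·0.0038) = 0.0148.
Step 4 — Bandwidth: Δω = ω₀/Q = 2.404e+07 rad/s; BW = Δω/(2π) = 3.826e+06 Hz.

(a) f₀ = 5.661e+04 Hz  (b) Q = 0.0148  (c) BW = 3.826e+06 Hz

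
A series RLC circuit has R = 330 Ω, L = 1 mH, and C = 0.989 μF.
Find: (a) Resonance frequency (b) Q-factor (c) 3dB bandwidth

Step 1 — Resonance: ω₀ = 1/√(LC) = 1/√(0.001·9.89e-07) = 3.18e+04 rad/s.
Step 2 — f₀ = ω₀/(2π) = 5061 Hz.
Step 3 — Series Q: Q = ω₀L/R = 3.18e+04·0.001/330 = 0.09636.
Step 4 — Bandwidth: Δω = ω₀/Q = 3.3e+05 rad/s; BW = Δω/(2π) = 5.252e+04 Hz.

(a) f₀ = 5061 Hz  (b) Q = 0.09636  (c) BW = 5.252e+04 Hz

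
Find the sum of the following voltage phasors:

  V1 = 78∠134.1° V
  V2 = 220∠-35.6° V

Step 1 — Convert each phasor to rectangular form:
  V1 = 78·(cos(134.1°) + j·sin(134.1°)) = -54.28 + j56.01 V
  V2 = 220·(cos(-35.6°) + j·sin(-35.6°)) = 178.9 - j128.1 V
Step 2 — Sum components: V_total = 124.6 - j72.05 V.
Step 3 — Convert to polar: |V_total| = 143.9 V, ∠V_total = -30.0°.

V_total = 143.9∠-30.0° V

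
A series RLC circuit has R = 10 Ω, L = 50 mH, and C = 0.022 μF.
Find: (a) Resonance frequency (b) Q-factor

Step 1 — Resonance condition Im(Z)=0 gives ω₀ = 1/√(LC).
Step 2 — ω₀ = 1/√(0.05·2.2e-08) = 3.015e+04 rad/s.
Step 3 — f₀ = ω₀/(2π) = 4799 Hz.
Step 4 — Series Q: Q = ω₀L/R = 3.015e+04·0.05/10 = 150.8.

(a) f₀ = 4799 Hz  (b) Q = 150.8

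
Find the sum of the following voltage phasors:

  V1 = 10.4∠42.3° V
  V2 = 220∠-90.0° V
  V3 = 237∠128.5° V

Step 1 — Convert each phasor to rectangular form:
  V1 = 10.4·(cos(42.3°) + j·sin(42.3°)) = 7.692 + j6.999 V
  V2 = 220·(cos(-90.0°) + j·sin(-90.0°)) = 0 - j220 V
  V3 = 237·(cos(128.5°) + j·sin(128.5°)) = -147.5 + j185.5 V
Step 2 — Sum components: V_total = -139.8 - j27.52 V.
Step 3 — Convert to polar: |V_total| = 142.5 V, ∠V_total = -168.9°.

V_total = 142.5∠-168.9° V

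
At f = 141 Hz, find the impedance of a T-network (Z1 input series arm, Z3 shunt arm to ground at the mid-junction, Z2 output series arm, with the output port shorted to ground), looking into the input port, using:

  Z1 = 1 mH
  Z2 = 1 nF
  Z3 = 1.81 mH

Step 1 — Angular frequency: ω = 2π·f = 2π·141 = 885.9 rad/s.
Step 2 — Component impedances:
  Z1: Z = jωL = j·885.9·0.001 = 0 + j0.8859 Ω
  Z2: Z = 1/(jωC) = -j/(ω·C) = 0 - j1.129e+06 Ω
  Z3: Z = jωL = j·885.9·0.00181 = 0 + j1.604 Ω
Step 3 — With the output port shorted to ground, the output series arm Z2 runs from the junction to ground; the shunt arm Z3 also runs from the junction to ground. They appear in parallel: Z3 || Z2 = 0 + j1.604 Ω.
Step 4 — Series with input arm Z1: Z_in = Z1 + (Z3 || Z2) = 0 + j2.489 Ω = 2.489∠90.0° Ω.

Z = 0 + j2.489 Ω = 2.489∠90.0° Ω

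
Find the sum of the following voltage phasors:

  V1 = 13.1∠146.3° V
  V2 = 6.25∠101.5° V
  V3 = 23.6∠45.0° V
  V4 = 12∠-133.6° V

Step 1 — Convert each phasor to rectangular form:
  V1 = 13.1·(cos(146.3°) + j·sin(146.3°)) = -10.9 + j7.268 V
  V2 = 6.25·(cos(101.5°) + j·sin(101.5°)) = -1.246 + j6.125 V
  V3 = 23.6·(cos(45.0°) + j·sin(45.0°)) = 16.69 + j16.69 V
  V4 = 12·(cos(-133.6°) + j·sin(-133.6°)) = -8.275 - j8.69 V
Step 2 — Sum components: V_total = -3.732 + j21.39 V.
Step 3 — Convert to polar: |V_total| = 21.71 V, ∠V_total = 99.9°.

V_total = 21.71∠99.9° V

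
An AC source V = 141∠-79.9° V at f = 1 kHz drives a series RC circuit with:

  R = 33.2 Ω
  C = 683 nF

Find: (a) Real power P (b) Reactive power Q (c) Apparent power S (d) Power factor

Step 1 — Angular frequency: ω = 2π·f = 2π·1000 = 6283 rad/s.
Step 2 — Component impedances:
  R: Z = R = 33.2 Ω
  C: Z = 1/(jωC) = -j/(ω·C) = 0 - j233 Ω
Step 3 — Series combination: Z_total = R + C = 33.2 - j233 Ω = 235.4∠-81.9° Ω.
Step 4 — Source phasor: V = 141∠-79.9° V = 24.73 - j138.8 V.
Step 5 — Current: I = V / Z = 0.5987 + j0.02082 A = 0.599∠2.0° A.
Step 6 — Complex power: S = V·I* = 11.91 - j83.62 VA.
Step 7 — Real power: P = Re(S) = 11.91 W.
Step 8 — Reactive power: Q = Im(S) = -83.62 VAR.
Step 9 — Apparent power: |S| = 84.46 VA.
Step 10 — Power factor: PF = P/|S| = 0.1411 (leading).

(a) P = 11.91 W  (b) Q = -83.62 VAR  (c) S = 84.46 VA  (d) PF = 0.1411 (leading)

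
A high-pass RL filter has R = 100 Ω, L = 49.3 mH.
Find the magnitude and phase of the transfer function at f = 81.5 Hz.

Step 1 — Angular frequency: ω = 2π·81.5 = 512.1 rad/s.
Step 2 — Transfer function: H(jω) = jωL/(R + jωL).
Step 3 — Numerator jωL = j·25.25; denominator R + jωL = 100 + j25.25.
Step 4 — H = 0.05992 + j0.2373.
Step 5 — Magnitude: |H| = 0.2448 (-12.2 dB); phase: φ = 75.8°.

|H| = 0.2448 (-12.2 dB), φ = 75.8°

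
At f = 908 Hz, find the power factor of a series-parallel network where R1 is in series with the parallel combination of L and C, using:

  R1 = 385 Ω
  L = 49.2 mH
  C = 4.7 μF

Step 1 — Angular frequency: ω = 2π·f = 2π·908 = 5705 rad/s.
Step 2 — Component impedances:
  R1: Z = R = 385 Ω
  L: Z = jωL = j·5705·0.0492 = 0 + j280.7 Ω
  C: Z = 1/(jωC) = -j/(ω·C) = 0 - j37.29 Ω
Step 3 — Parallel branch: L || C = 1/(1/L + 1/C) = 0 - j43.01 Ω.
Step 4 — Series with R1: Z_total = R1 + (L || C) = 385 - j43.01 Ω = 387.4∠-6.4° Ω.
Step 5 — Power factor: PF = cos(φ) = Re(Z)/|Z| = 385/387.4 = 0.9938.
Step 6 — Type: Im(Z) = -43.01 ⇒ leading (phase φ = -6.4°).

PF = 0.9938 (leading, φ = -6.4°)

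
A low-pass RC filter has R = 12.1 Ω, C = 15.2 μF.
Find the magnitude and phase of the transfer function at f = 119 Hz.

Step 1 — Angular frequency: ω = 2π·119 = 747.7 rad/s.
Step 2 — Transfer function: H(jω) = 1/(1 + jωRC).
Step 3 — Denominator: 1 + jωRC = 1 + j·747.7·12.1·1.52e-05 = 1 + j0.1375.
Step 4 — H = 0.9814 - j0.135.
Step 5 — Magnitude: |H| = 0.9907 (-0.1 dB); phase: φ = -7.8°.

|H| = 0.9907 (-0.1 dB), φ = -7.8°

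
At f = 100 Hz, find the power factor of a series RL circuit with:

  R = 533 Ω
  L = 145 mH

Step 1 — Angular frequency: ω = 2π·f = 2π·100 = 628.3 rad/s.
Step 2 — Component impedances:
  R: Z = R = 533 Ω
  L: Z = jωL = j·628.3·0.145 = 0 + j91.11 Ω
Step 3 — Series combination: Z_total = R + L = 533 + j91.11 Ω = 540.7∠9.7° Ω.
Step 4 — Power factor: PF = cos(φ) = Re(Z)/|Z| = 533/540.73 = 0.9857.
Step 5 — Type: Im(Z) = 91.11 ⇒ lagging (phase φ = 9.7°).

PF = 0.9857 (lagging, φ = 9.7°)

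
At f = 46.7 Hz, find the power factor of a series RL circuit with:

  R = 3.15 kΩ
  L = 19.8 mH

Step 1 — Angular frequency: ω = 2π·f = 2π·46.7 = 293.4 rad/s.
Step 2 — Component impedances:
  R: Z = R = 3150 Ω
  L: Z = jωL = j·293.4·0.0198 = 0 + j5.81 Ω
Step 3 — Series combination: Z_total = R + L = 3150 + j5.81 Ω = 3150∠0.1° Ω.
Step 4 — Power factor: PF = cos(φ) = Re(Z)/|Z| = 3150/3150 = 1.
Step 5 — Type: Im(Z) = 5.81 ⇒ lagging (phase φ = 0.1°).

PF = 1 (lagging, φ = 0.1°)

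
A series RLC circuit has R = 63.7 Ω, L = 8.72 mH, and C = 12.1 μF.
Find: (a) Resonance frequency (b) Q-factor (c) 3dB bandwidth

Step 1 — Resonance condition Im(Z)=0 gives ω₀ = 1/√(LC).
Step 2 — ω₀ = 1/√(0.00872·1.21e-05) = 3079 rad/s.
Step 3 — f₀ = ω₀/(2π) = 490 Hz.
Step 4 — Series Q: Q = ω₀L/R = 3079·0.00872/63.7 = 0.4214.
Step 5 — 3dB bandwidth: Δω = ω₀/Q = 7305 rad/s; BW = Δω/(2π) = 1163 Hz.

(a) f₀ = 490 Hz  (b) Q = 0.4214  (c) BW = 1163 Hz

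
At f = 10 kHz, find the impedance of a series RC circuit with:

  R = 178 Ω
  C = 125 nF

Step 1 — Angular frequency: ω = 2π·f = 2π·1e+04 = 6.283e+04 rad/s.
Step 2 — Component impedances:
  R: Z = R = 178 Ω
  C: Z = 1/(jωC) = -j/(ω·C) = 0 - j127.3 Ω
Step 3 — Series combination: Z_total = R + C = 178 - j127.3 Ω = 218.9∠-35.6° Ω.

Z = 178 - j127.3 Ω = 218.9∠-35.6° Ω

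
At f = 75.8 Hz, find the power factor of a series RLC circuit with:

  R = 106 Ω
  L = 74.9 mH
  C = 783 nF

Step 1 — Angular frequency: ω = 2π·f = 2π·75.8 = 476.3 rad/s.
Step 2 — Component impedances:
  R: Z = R = 106 Ω
  L: Z = jωL = j·476.3·0.0749 = 0 + j35.67 Ω
  C: Z = 1/(jωC) = -j/(ω·C) = 0 - j2682 Ω
Step 3 — Series combination: Z_total = R + L + C = 106 - j2646 Ω = 2648∠-87.7° Ω.
Step 4 — Power factor: PF = cos(φ) = Re(Z)/|Z| = 106/2648 = 0.04003.
Step 5 — Type: Im(Z) = -2646 ⇒ leading (phase φ = -87.7°).

PF = 0.04003 (leading, φ = -87.7°)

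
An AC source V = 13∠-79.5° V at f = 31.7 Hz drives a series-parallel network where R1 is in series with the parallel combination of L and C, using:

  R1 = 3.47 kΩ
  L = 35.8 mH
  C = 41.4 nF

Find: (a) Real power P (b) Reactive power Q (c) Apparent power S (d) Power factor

Step 1 — Angular frequency: ω = 2π·f = 2π·31.7 = 199.2 rad/s.
Step 2 — Component impedances:
  R1: Z = R = 3470 Ω
  L: Z = jωL = j·199.2·0.0358 = 0 + j7.131 Ω
  C: Z = 1/(jωC) = -j/(ω·C) = 0 - j1.213e+05 Ω
Step 3 — Parallel branch: L || C = 1/(1/L + 1/C) = 0 + j7.131 Ω.
Step 4 — Series with R1: Z_total = R1 + (L || C) = 3470 + j7.131 Ω = 3470∠0.1° Ω.
Step 5 — Source phasor: V = 13∠-79.5° V = 2.369 - j12.78 V.
Step 6 — Current: I = V / Z = 0.0006752 - j0.003685 A = 0.003746∠-79.6° A.
Step 7 — Complex power: S = V·I* = 0.0487 + j0.0001001 VA.
Step 8 — Real power: P = Re(S) = 0.0487 W.
Step 9 — Reactive power: Q = Im(S) = 0.0001001 VAR.
Step 10 — Apparent power: |S| = 0.0487 VA.
Step 11 — Power factor: PF = P/|S| = 1 (lagging).

(a) P = 0.0487 W  (b) Q = 0.0001001 VAR  (c) S = 0.0487 VA  (d) PF = 1 (lagging)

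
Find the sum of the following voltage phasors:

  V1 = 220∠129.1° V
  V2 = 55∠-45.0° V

Step 1 — Convert each phasor to rectangular form:
  V1 = 220·(cos(129.1°) + j·sin(129.1°)) = -138.7 + j170.7 V
  V2 = 55·(cos(-45.0°) + j·sin(-45.0°)) = 38.89 - j38.89 V
Step 2 — Sum components: V_total = -99.86 + j131.8 V.
Step 3 — Convert to polar: |V_total| = 165.4 V, ∠V_total = 127.1°.

V_total = 165.4∠127.1° V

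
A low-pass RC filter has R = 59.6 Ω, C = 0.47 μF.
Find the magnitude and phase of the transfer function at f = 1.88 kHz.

Step 1 — Angular frequency: ω = 2π·1880 = 1.181e+04 rad/s.
Step 2 — Transfer function: H(jω) = 1/(1 + jωRC).
Step 3 — Denominator: 1 + jωRC = 1 + j·1.181e+04·59.6·4.7e-07 = 1 + j0.3309.
Step 4 — H = 0.9013 - j0.2982.
Step 5 — Magnitude: |H| = 0.9494 (-0.5 dB); phase: φ = -18.3°.

|H| = 0.9494 (-0.5 dB), φ = -18.3°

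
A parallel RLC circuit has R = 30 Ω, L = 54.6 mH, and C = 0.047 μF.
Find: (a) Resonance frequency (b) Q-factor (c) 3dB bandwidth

Step 1 — Resonance: ω₀ = 1/√(LC) = 1/√(0.0546·4.7e-08) = 1.974e+04 rad/s.
Step 2 — f₀ = ω₀/(2π) = 3142 Hz.
Step 3 — Parallel Q: Q = R/(ω₀L) = 30/(1.974e+04·0.0546) = 0.02783.
Step 4 — Bandwidth: Δω = ω₀/Q = 7.092e+05 rad/s; BW = Δω/(2π) = 1.129e+05 Hz.

(a) f₀ = 3142 Hz  (b) Q = 0.02783  (c) BW = 1.129e+05 Hz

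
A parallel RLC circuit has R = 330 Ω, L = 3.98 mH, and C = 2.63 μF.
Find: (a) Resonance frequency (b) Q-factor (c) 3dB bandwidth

Step 1 — Resonance: ω₀ = 1/√(LC) = 1/√(0.00398·2.63e-06) = 9774 rad/s.
Step 2 — f₀ = ω₀/(2π) = 1556 Hz.
Step 3 — Parallel Q: Q = R/(ω₀L) = 330/(9774·0.00398) = 8.483.
Step 4 — Bandwidth: Δω = ω₀/Q = 1152 rad/s; BW = Δω/(2π) = 183.4 Hz.

(a) f₀ = 1556 Hz  (b) Q = 8.483  (c) BW = 183.4 Hz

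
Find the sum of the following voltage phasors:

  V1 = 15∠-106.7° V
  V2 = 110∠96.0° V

Step 1 — Convert each phasor to rectangular form:
  V1 = 15·(cos(-106.7°) + j·sin(-106.7°)) = -4.31 - j14.37 V
  V2 = 110·(cos(96.0°) + j·sin(96.0°)) = -11.5 + j109.4 V
Step 2 — Sum components: V_total = -15.81 + j95.03 V.
Step 3 — Convert to polar: |V_total| = 96.34 V, ∠V_total = 99.4°.

V_total = 96.34∠99.4° V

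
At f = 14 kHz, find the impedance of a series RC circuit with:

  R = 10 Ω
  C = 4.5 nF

Step 1 — Angular frequency: ω = 2π·f = 2π·1.4e+04 = 8.796e+04 rad/s.
Step 2 — Component impedances:
  R: Z = R = 10 Ω
  C: Z = 1/(jωC) = -j/(ω·C) = 0 - j2526 Ω
Step 3 — Series combination: Z_total = R + C = 10 - j2526 Ω = 2526∠-89.8° Ω.

Z = 10 - j2526 Ω = 2526∠-89.8° Ω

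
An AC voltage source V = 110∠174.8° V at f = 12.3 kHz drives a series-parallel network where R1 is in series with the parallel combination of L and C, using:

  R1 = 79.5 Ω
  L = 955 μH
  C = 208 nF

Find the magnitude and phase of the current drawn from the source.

Step 1 — Angular frequency: ω = 2π·f = 2π·1.23e+04 = 7.728e+04 rad/s.
Step 2 — Component impedances:
  R1: Z = R = 79.5 Ω
  L: Z = jωL = j·7.728e+04·0.000955 = 0 + j73.81 Ω
  C: Z = 1/(jωC) = -j/(ω·C) = 0 - j62.21 Ω
Step 3 — Parallel branch: L || C = 1/(1/L + 1/C) = 0 - j395.9 Ω.
Step 4 — Series with R1: Z_total = R1 + (L || C) = 79.5 - j395.9 Ω = 403.8∠-78.6° Ω.
Step 5 — Source phasor: V = 110∠174.8° V = -109.5 + j9.97 V.
Step 6 — Ohm's law: I = V / Z_total = (-109.5 + j9.97) / (79.5 - j395.9) = -0.07761 - j0.2611 A.
Step 7 — Convert to polar: |I| = 0.2724 A, ∠I = -106.6°.

I = 0.2724∠-106.6° A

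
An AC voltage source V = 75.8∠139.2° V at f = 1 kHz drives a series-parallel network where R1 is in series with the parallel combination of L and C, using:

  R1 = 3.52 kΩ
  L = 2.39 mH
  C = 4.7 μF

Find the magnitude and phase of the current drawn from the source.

Step 1 — Angular frequency: ω = 2π·f = 2π·1000 = 6283 rad/s.
Step 2 — Component impedances:
  R1: Z = R = 3520 Ω
  L: Z = jωL = j·6283·0.00239 = 0 + j15.02 Ω
  C: Z = 1/(jωC) = -j/(ω·C) = 0 - j33.86 Ω
Step 3 — Parallel branch: L || C = 1/(1/L + 1/C) = 0 + j26.98 Ω.
Step 4 — Series with R1: Z_total = R1 + (L || C) = 3520 + j26.98 Ω = 3520∠0.4° Ω.
Step 5 — Source phasor: V = 75.8∠139.2° V = -57.38 + j49.53 V.
Step 6 — Ohm's law: I = V / Z_total = (-57.38 + j49.53) / (3520 + j26.98) = -0.01619 + j0.01419 A.
Step 7 — Convert to polar: |I| = 0.02153 A, ∠I = 138.8°.

I = 0.02153∠138.8° A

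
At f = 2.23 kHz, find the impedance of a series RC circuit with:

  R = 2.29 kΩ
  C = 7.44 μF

Step 1 — Angular frequency: ω = 2π·f = 2π·2230 = 1.401e+04 rad/s.
Step 2 — Component impedances:
  R: Z = R = 2290 Ω
  C: Z = 1/(jωC) = -j/(ω·C) = 0 - j9.593 Ω
Step 3 — Series combination: Z_total = R + C = 2290 - j9.593 Ω = 2290∠-0.2° Ω.

Z = 2290 - j9.593 Ω = 2290∠-0.2° Ω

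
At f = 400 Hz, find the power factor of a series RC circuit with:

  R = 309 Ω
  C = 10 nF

Step 1 — Angular frequency: ω = 2π·f = 2π·400 = 2513 rad/s.
Step 2 — Component impedances:
  R: Z = R = 309 Ω
  C: Z = 1/(jωC) = -j/(ω·C) = 0 - j3.979e+04 Ω
Step 3 — Series combination: Z_total = R + C = 309 - j3.979e+04 Ω = 3.979e+04∠-89.6° Ω.
Step 4 — Power factor: PF = cos(φ) = Re(Z)/|Z| = 309/3.979e+04 = 0.007766.
Step 5 — Type: Im(Z) = -3.979e+04 ⇒ leading (phase φ = -89.6°).

PF = 0.007766 (leading, φ = -89.6°)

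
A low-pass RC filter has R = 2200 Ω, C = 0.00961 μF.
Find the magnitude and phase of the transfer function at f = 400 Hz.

Step 1 — Angular frequency: ω = 2π·400 = 2513 rad/s.
Step 2 — Transfer function: H(jω) = 1/(1 + jωRC).
Step 3 — Denominator: 1 + jωRC = 1 + j·2513·2200·9.61e-09 = 1 + j0.05314.
Step 4 — H = 0.9972 - j0.05299.
Step 5 — Magnitude: |H| = 0.9986 (-0.0 dB); phase: φ = -3.0°.

|H| = 0.9986 (-0.0 dB), φ = -3.0°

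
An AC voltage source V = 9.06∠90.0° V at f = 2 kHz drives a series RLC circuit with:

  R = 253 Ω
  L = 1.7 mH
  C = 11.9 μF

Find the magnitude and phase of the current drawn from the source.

Step 1 — Angular frequency: ω = 2π·f = 2π·2000 = 1.257e+04 rad/s.
Step 2 — Component impedances:
  R: Z = R = 253 Ω
  L: Z = jωL = j·1.257e+04·0.0017 = 0 + j21.36 Ω
  C: Z = 1/(jωC) = -j/(ω·C) = 0 - j6.687 Ω
Step 3 — Series combination: Z_total = R + L + C = 253 + j14.68 Ω = 253.4∠3.3° Ω.
Step 4 — Source phasor: V = 9.06∠90.0° V = 0 + j9.06 V.
Step 5 — Ohm's law: I = V / Z_total = (0 + j9.06) / (253 + j14.68) = 0.00207 + j0.03569 A.
Step 6 — Convert to polar: |I| = 0.03575 A, ∠I = 86.7°.

I = 0.03575∠86.7° A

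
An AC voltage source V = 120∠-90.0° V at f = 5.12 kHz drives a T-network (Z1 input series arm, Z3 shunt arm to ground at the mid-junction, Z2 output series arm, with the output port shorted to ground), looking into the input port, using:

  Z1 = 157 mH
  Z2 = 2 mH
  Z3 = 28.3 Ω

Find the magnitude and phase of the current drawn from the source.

Step 1 — Angular frequency: ω = 2π·f = 2π·5120 = 3.217e+04 rad/s.
Step 2 — Component impedances:
  Z1: Z = jωL = j·3.217e+04·0.157 = 0 + j5051 Ω
  Z2: Z = jωL = j·3.217e+04·0.002 = 0 + j64.34 Ω
  Z3: Z = R = 28.3 Ω
Step 3 — With the output port shorted to ground, the output series arm Z2 runs from the junction to ground; the shunt arm Z3 also runs from the junction to ground. They appear in parallel: Z3 || Z2 = 23.71 + j10.43 Ω.
Step 4 — Series with input arm Z1: Z_in = Z1 + (Z3 || Z2) = 23.71 + j5061 Ω = 5061∠89.7° Ω.
Step 5 — Source phasor: V = 120∠-90.0° V = 0 - j120 V.
Step 6 — Ohm's law: I = V / Z_total = (0 - j120) / (23.71 + j5061) = -0.02371 - j0.0001111 A.
Step 7 — Convert to polar: |I| = 0.02371 A, ∠I = -179.7°.

I = 0.02371∠-179.7° A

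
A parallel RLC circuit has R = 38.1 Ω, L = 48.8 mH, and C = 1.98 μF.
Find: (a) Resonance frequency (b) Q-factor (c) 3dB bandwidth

Step 1 — Resonance: ω₀ = 1/√(LC) = 1/√(0.0488·1.98e-06) = 3217 rad/s.
Step 2 — f₀ = ω₀/(2π) = 512 Hz.
Step 3 — Parallel Q: Q = R/(ω₀L) = 38.1/(3217·0.0488) = 0.2427.
Step 4 — Bandwidth: Δω = ω₀/Q = 1.326e+04 rad/s; BW = Δω/(2π) = 2110 Hz.

(a) f₀ = 512 Hz  (b) Q = 0.2427  (c) BW = 2110 Hz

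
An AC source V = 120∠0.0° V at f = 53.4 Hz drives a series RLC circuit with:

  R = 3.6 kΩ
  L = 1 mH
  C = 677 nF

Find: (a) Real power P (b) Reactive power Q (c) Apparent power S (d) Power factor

Step 1 — Angular frequency: ω = 2π·f = 2π·53.4 = 335.5 rad/s.
Step 2 — Component impedances:
  R: Z = R = 3600 Ω
  L: Z = jωL = j·335.5·0.001 = 0 + j0.3355 Ω
  C: Z = 1/(jωC) = -j/(ω·C) = 0 - j4402 Ω
Step 3 — Series combination: Z_total = R + L + C = 3600 - j4402 Ω = 5687∠-50.7° Ω.
Step 4 — Source phasor: V = 120∠0.0° V = 120 V.
Step 5 — Current: I = V / Z = 0.01336 + j0.01634 A = 0.0211∠50.7° A.
Step 6 — Complex power: S = V·I* = 1.603 - j1.96 VA.
Step 7 — Real power: P = Re(S) = 1.603 W.
Step 8 — Reactive power: Q = Im(S) = -1.96 VAR.
Step 9 — Apparent power: |S| = 2.532 VA.
Step 10 — Power factor: PF = P/|S| = 0.6331 (leading).

(a) P = 1.603 W  (b) Q = -1.96 VAR  (c) S = 2.532 VA  (d) PF = 0.6331 (leading)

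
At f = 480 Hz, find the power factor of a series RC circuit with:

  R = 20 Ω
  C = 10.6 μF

Step 1 — Angular frequency: ω = 2π·f = 2π·480 = 3016 rad/s.
Step 2 — Component impedances:
  R: Z = R = 20 Ω
  C: Z = 1/(jωC) = -j/(ω·C) = 0 - j31.28 Ω
Step 3 — Series combination: Z_total = R + C = 20 - j31.28 Ω = 37.13∠-57.4° Ω.
Step 4 — Power factor: PF = cos(φ) = Re(Z)/|Z| = 20/37.128 = 0.5387.
Step 5 — Type: Im(Z) = -31.28 ⇒ leading (phase φ = -57.4°).

PF = 0.5387 (leading, φ = -57.4°)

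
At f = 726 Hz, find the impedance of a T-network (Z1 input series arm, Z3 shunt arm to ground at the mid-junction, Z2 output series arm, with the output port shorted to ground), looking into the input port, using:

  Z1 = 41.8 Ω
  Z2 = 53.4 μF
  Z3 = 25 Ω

Step 1 — Angular frequency: ω = 2π·f = 2π·726 = 4562 rad/s.
Step 2 — Component impedances:
  Z1: Z = R = 41.8 Ω
  Z2: Z = 1/(jωC) = -j/(ω·C) = 0 - j4.105 Ω
  Z3: Z = R = 25 Ω
Step 3 — With the output port shorted to ground, the output series arm Z2 runs from the junction to ground; the shunt arm Z3 also runs from the junction to ground. They appear in parallel: Z3 || Z2 = 0.6564 - j3.997 Ω.
Step 4 — Series with input arm Z1: Z_in = Z1 + (Z3 || Z2) = 42.46 - j3.997 Ω = 42.64∠-5.4° Ω.

Z = 42.46 - j3.997 Ω = 42.64∠-5.4° Ω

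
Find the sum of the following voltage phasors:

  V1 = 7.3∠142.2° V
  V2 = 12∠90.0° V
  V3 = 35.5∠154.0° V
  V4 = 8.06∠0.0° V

Step 1 — Convert each phasor to rectangular form:
  V1 = 7.3·(cos(142.2°) + j·sin(142.2°)) = -5.768 + j4.474 V
  V2 = 12·(cos(90.0°) + j·sin(90.0°)) = 0 + j12 V
  V3 = 35.5·(cos(154.0°) + j·sin(154.0°)) = -31.91 + j15.56 V
  V4 = 8.06·(cos(0.0°) + j·sin(0.0°)) = 8.06 V
Step 2 — Sum components: V_total = -29.62 + j32.04 V.
Step 3 — Convert to polar: |V_total| = 43.63 V, ∠V_total = 132.8°.

V_total = 43.63∠132.8° V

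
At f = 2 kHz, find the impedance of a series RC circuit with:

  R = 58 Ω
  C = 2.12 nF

Step 1 — Angular frequency: ω = 2π·f = 2π·2000 = 1.257e+04 rad/s.
Step 2 — Component impedances:
  R: Z = R = 58 Ω
  C: Z = 1/(jωC) = -j/(ω·C) = 0 - j3.754e+04 Ω
Step 3 — Series combination: Z_total = R + C = 58 - j3.754e+04 Ω = 3.754e+04∠-89.9° Ω.

Z = 58 - j3.754e+04 Ω = 3.754e+04∠-89.9° Ω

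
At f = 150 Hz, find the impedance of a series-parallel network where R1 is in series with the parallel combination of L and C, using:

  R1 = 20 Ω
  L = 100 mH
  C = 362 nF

Step 1 — Angular frequency: ω = 2π·f = 2π·150 = 942.5 rad/s.
Step 2 — Component impedances:
  R1: Z = R = 20 Ω
  L: Z = jωL = j·942.5·0.1 = 0 + j94.25 Ω
  C: Z = 1/(jωC) = -j/(ω·C) = 0 - j2931 Ω
Step 3 — Parallel branch: L || C = 1/(1/L + 1/C) = 0 + j97.38 Ω.
Step 4 — Series with R1: Z_total = R1 + (L || C) = 20 + j97.38 Ω = 99.41∠78.4° Ω.

Z = 20 + j97.38 Ω = 99.41∠78.4° Ω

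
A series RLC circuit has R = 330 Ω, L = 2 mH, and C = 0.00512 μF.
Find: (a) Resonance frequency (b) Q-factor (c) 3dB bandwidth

Step 1 — Resonance condition Im(Z)=0 gives ω₀ = 1/√(LC).
Step 2 — ω₀ = 1/√(0.002·5.12e-09) = 3.125e+05 rad/s.
Step 3 — f₀ = ω₀/(2π) = 4.974e+04 Hz.
Step 4 — Series Q: Q = ω₀L/R = 3.125e+05·0.002/330 = 1.894.
Step 5 — 3dB bandwidth: Δω = ω₀/Q = 1.65e+05 rad/s; BW = Δω/(2π) = 2.626e+04 Hz.

(a) f₀ = 4.974e+04 Hz  (b) Q = 1.894  (c) BW = 2.626e+04 Hz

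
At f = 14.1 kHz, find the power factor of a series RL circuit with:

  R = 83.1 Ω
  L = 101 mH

Step 1 — Angular frequency: ω = 2π·f = 2π·1.41e+04 = 8.859e+04 rad/s.
Step 2 — Component impedances:
  R: Z = R = 83.1 Ω
  L: Z = jωL = j·8.859e+04·0.101 = 0 + j8948 Ω
Step 3 — Series combination: Z_total = R + L = 83.1 + j8948 Ω = 8948∠89.5° Ω.
Step 4 — Power factor: PF = cos(φ) = Re(Z)/|Z| = 83.1/8948 = 0.009287.
Step 5 — Type: Im(Z) = 8948 ⇒ lagging (phase φ = 89.5°).

PF = 0.009287 (lagging, φ = 89.5°)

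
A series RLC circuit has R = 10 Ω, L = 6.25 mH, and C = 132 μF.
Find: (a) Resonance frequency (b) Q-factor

Step 1 — Resonance condition Im(Z)=0 gives ω₀ = 1/√(LC).
Step 2 — ω₀ = 1/√(0.00625·0.000132) = 1101 rad/s.
Step 3 — f₀ = ω₀/(2π) = 175.2 Hz.
Step 4 — Series Q: Q = ω₀L/R = 1101·0.00625/10 = 0.6881.

(a) f₀ = 175.2 Hz  (b) Q = 0.6881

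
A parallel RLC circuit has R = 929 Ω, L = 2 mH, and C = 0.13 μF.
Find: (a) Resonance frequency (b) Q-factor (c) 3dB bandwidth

Step 1 — Resonance: ω₀ = 1/√(LC) = 1/√(0.002·1.3e-07) = 6.202e+04 rad/s.
Step 2 — f₀ = ω₀/(2π) = 9870 Hz.
Step 3 — Parallel Q: Q = R/(ω₀L) = 929/(6.202e+04·0.002) = 7.49.
Step 4 — Bandwidth: Δω = ω₀/Q = 8280 rad/s; BW = Δω/(2π) = 1318 Hz.

(a) f₀ = 9870 Hz  (b) Q = 7.49  (c) BW = 1318 Hz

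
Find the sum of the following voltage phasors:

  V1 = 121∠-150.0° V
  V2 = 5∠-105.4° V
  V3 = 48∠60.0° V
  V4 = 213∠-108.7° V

Step 1 — Convert each phasor to rectangular form:
  V1 = 121·(cos(-150.0°) + j·sin(-150.0°)) = -104.8 - j60.5 V
  V2 = 5·(cos(-105.4°) + j·sin(-105.4°)) = -1.328 - j4.82 V
  V3 = 48·(cos(60.0°) + j·sin(60.0°)) = 24 + j41.57 V
  V4 = 213·(cos(-108.7°) + j·sin(-108.7°)) = -68.29 - j201.8 V
Step 2 — Sum components: V_total = -150.4 - j225.5 V.
Step 3 — Convert to polar: |V_total| = 271.1 V, ∠V_total = -123.7°.

V_total = 271.1∠-123.7° V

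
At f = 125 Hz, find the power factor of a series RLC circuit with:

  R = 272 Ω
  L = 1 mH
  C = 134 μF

Step 1 — Angular frequency: ω = 2π·f = 2π·125 = 785.4 rad/s.
Step 2 — Component impedances:
  R: Z = R = 272 Ω
  L: Z = jωL = j·785.4·0.001 = 0 + j0.7854 Ω
  C: Z = 1/(jωC) = -j/(ω·C) = 0 - j9.502 Ω
Step 3 — Series combination: Z_total = R + L + C = 272 - j8.716 Ω = 272.1∠-1.8° Ω.
Step 4 — Power factor: PF = cos(φ) = Re(Z)/|Z| = 272/272.14 = 0.9995.
Step 5 — Type: Im(Z) = -8.716 ⇒ leading (phase φ = -1.8°).

PF = 0.9995 (leading, φ = -1.8°)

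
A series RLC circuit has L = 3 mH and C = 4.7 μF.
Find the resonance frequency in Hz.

Step 1 — Resonance condition Im(Z)=0 gives ω₀ = 1/√(LC).
Step 2 — ω₀ = 1/√(0.003·4.7e-06) = 8422 rad/s.
Step 3 — f₀ = ω₀/(2π) = 1340 Hz.

f₀ = 1340 Hz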